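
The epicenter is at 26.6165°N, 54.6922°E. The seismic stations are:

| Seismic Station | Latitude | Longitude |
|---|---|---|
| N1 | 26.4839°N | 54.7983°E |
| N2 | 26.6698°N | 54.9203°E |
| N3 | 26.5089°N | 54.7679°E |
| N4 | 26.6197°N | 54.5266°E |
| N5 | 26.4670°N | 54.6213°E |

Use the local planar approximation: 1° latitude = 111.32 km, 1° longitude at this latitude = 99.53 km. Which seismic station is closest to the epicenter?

N3

Distances from 26.6165°N, 54.6922°E:
N1: 18.1495 km
N2: 23.4653 km
N3: 14.1506 km
N4: 16.4860 km
N5: 18.0766 km
Minimum: N3 at 14.1506 km.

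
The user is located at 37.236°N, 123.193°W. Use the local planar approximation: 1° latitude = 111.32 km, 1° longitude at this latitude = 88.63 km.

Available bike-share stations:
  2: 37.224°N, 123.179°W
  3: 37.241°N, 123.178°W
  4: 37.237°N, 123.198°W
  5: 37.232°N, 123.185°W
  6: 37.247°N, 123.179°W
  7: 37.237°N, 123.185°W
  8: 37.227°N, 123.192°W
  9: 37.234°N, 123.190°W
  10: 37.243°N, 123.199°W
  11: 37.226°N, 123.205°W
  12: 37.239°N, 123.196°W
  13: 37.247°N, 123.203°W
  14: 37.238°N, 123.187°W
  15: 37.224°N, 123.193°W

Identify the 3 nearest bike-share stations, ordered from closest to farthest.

9, 12, 4

Distances from 37.236°N, 123.193°W:
2: 1.823 km
3: 1.441 km
4: 0.457 km
5: 0.837 km
6: 1.743 km
7: 0.718 km
8: 1.006 km
9: 0.347 km
10: 0.943 km
11: 1.540 km
12: 0.427 km
13: 1.512 km
14: 0.577 km
15: 1.336 km
Sorted: 9 (0.347 km) < 12 (0.427 km) < 4 (0.457 km) < 14 (0.577 km) < 7 (0.718 km) < …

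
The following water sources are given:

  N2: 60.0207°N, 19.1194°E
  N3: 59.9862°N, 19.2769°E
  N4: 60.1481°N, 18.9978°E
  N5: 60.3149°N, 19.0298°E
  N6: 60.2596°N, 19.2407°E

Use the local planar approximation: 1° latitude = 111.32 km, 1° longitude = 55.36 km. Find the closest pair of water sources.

N2 and N3

Pairwise distances:
N2–N3: 9.5275 km
N2–N4: 15.6987 km
N2–N5: 33.1238 km
N2–N6: 27.4291 km
N3–N4: 23.7392 km
N3–N5: 39.0643 km
N3–N6: 30.5008 km
N4–N5: 18.6525 km
N4–N6: 18.2998 km
N5–N6: 13.1989 km
Closest pair: N2–N3 at 9.5275 km.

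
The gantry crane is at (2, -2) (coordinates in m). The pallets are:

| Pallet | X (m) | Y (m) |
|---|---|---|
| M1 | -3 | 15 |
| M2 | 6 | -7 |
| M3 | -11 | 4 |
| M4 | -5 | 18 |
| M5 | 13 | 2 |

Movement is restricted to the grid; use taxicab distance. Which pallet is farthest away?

M4

Distances from (2, -2):
M1: 22 m
M2: 9 m
M3: 19 m
M4: 27 m
M5: 15 m
Maximum: M4 at 27 m.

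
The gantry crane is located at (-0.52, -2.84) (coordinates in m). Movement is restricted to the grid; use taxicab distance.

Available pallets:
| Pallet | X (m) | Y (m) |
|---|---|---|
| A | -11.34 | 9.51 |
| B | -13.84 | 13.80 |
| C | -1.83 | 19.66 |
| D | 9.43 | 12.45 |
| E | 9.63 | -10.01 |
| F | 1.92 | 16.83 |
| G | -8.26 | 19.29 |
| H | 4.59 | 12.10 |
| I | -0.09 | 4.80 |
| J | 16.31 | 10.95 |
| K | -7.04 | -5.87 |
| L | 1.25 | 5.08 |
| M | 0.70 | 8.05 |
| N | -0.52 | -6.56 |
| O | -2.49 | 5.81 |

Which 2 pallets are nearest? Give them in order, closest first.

Distances from (-0.52, -2.84):
A: |-10.82| + |12.35| = 10.82 + 12.35 = 23.17 m
B: |-13.32| + |16.64| = 13.32 + 16.64 = 29.96 m
C: |-1.31| + |22.50| = 1.31 + 22.50 = 23.81 m
D: |9.95| + |15.29| = 9.95 + 15.29 = 25.24 m
E: |10.15| + |-7.17| = 10.15 + 7.17 = 17.32 m
F: |2.44| + |19.67| = 2.44 + 19.67 = 22.11 m
G: |-7.74| + |22.13| = 7.74 + 22.13 = 29.87 m
H: |5.11| + |14.94| = 5.11 + 14.94 = 20.05 m
I: |0.43| + |7.64| = 0.43 + 7.64 = 8.07 m
J: |16.83| + |13.79| = 16.83 + 13.79 = 30.62 m
K: |-6.52| + |-3.03| = 6.52 + 3.03 = 9.55 m
L: |1.77| + |7.92| = 1.77 + 7.92 = 9.69 m
M: |1.22| + |10.89| = 1.22 + 10.89 = 12.11 m
N: |0.00| + |-3.72| = 0.00 + 3.72 = 3.72 m
O: |-1.97| + |8.65| = 1.97 + 8.65 = 10.62 m
Sorted: N (3.72 m) < I (8.07 m) < K (9.55 m) < L (9.69 m) < …

N, I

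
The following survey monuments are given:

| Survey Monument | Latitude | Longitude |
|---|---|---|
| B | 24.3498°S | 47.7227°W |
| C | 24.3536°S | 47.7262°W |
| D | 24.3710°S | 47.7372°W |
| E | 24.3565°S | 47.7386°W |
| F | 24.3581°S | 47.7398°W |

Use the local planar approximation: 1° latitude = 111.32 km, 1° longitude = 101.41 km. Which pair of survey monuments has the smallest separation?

E and F

Pairwise distances:
B–C: 0.5522 km
B–D: 2.7806 km
B–E: 1.7766 km
B–F: 1.9649 km
C–D: 2.2352 km
C–E: 1.2983 km
C–F: 1.4673 km
D–E: 1.6204 km
D–F: 1.4600 km
E–F: 0.2157 km
Closest pair: E–F at 0.2157 km.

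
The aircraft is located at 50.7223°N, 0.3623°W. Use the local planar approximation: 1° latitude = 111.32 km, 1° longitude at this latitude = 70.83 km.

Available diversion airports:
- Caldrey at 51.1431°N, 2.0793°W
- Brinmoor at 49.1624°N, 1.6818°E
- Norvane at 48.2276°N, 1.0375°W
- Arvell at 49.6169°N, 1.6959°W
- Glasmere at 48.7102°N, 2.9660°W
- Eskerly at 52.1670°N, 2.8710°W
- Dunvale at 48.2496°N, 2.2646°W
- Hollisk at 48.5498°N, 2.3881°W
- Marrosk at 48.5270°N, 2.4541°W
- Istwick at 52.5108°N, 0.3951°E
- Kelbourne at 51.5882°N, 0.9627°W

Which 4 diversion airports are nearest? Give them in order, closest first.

Kelbourne, Caldrey, Arvell, Istwick

Distances from 50.7223°N, 0.3623°W:
Caldrey: 130.3248 km
Brinmoor: 226.0884 km
Norvane: 281.7978 km
Arvell: 155.1275 km
Glasmere: 290.1395 km
Eskerly: 239.6634 km
Dunvale: 306.4693 km
Hollisk: 281.2055 km
Marrosk: 285.7866 km
Istwick: 206.1968 km
Kelbourne: 105.3561 km
Sorted: Kelbourne (105.3561 km) < Caldrey (130.3248 km) < Arvell (155.1275 km) < Istwick (206.1968 km) < Brinmoor (226.0884 km) < Eskerly (239.6634 km) < …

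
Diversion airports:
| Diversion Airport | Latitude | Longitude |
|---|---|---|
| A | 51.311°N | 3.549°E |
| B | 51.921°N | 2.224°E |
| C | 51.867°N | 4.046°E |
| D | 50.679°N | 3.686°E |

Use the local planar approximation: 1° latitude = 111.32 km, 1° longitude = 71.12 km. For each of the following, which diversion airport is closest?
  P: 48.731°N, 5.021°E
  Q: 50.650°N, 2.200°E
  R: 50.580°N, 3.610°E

P→D; Q→D; R→D

P at 48.731°N, 5.021°E:
  A: √((2.580·111.32)² + (-1.472·71.12)²) = √(82487.05667 + 10959.71135) = 305.691 km
  B: √((3.190·111.32)² + (-2.797·71.12)²) = √(126103.68028 + 39570.21670) = 407.031 km
  C: √((3.136·111.32)² + (-0.975·71.12)²) = √(121870.47486 + 4808.31296) = 355.920 km
  D: √((1.948·111.32)² + (-1.335·71.12)²) = √(47024.51233 + 9014.59100) = 236.726 km
  → nearest: D (236.726 km)
Q at 50.650°N, 2.200°E:
  A: √((0.661·111.32)² + (1.349·71.12)²) = √(5414.38725 + 9204.65246) = 120.909 km
  B: √((1.271·111.32)² + (0.024·71.12)²) = √(20018.77491 + 2.91344) = 141.498 km
  C: √((1.217·111.32)² + (1.846·71.12)²) = √(18353.86580 + 17236.41291) = 188.654 km
  D: √((0.029·111.32)² + (1.486·71.12)²) = √(10.42179 + 11169.17549) = 105.734 km
  → nearest: D (105.734 km)
R at 50.580°N, 3.610°E:
  A: √((0.731·111.32)² + (-0.061·71.12)²) = √(6621.87761 + 18.82102) = 81.490 km
  B: √((1.341·111.32)² + (-1.386·71.12)²) = √(22284.55423 + 9716.50227) = 178.888 km
  C: √((1.287·111.32)² + (0.436·71.12)²) = √(20525.96051 + 961.51591) = 146.586 km
  D: √((0.099·111.32)² + (0.076·71.12)²) = √(121.45539 + 29.21532) = 12.275 km
  → nearest: D (12.275 km)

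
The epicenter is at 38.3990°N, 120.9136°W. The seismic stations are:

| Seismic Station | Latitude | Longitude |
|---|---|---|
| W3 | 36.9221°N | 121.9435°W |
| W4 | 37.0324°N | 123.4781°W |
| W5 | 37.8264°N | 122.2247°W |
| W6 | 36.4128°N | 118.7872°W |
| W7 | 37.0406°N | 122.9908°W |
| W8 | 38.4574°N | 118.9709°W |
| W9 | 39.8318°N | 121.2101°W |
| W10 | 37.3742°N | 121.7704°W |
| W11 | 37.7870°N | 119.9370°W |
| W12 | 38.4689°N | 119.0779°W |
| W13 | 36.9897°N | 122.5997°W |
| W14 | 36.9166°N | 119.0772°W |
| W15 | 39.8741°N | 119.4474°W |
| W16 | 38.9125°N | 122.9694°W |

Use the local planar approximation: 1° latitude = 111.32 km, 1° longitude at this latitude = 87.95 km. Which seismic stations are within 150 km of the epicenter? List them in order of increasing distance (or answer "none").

W11, W5, W10

Distances from 38.3990°N, 120.9136°W:
W3: √((-1.4769·111.32)² + (-1.0299·87.95)²) = √(27030.157503 + 8204.682958) = 187.7095 km
W4: √((-1.3666·111.32)² + (-2.5645·87.95)²) = √(23143.510125 + 50871.798807) = 272.0575 km
W5: √((-0.5726·111.32)² + (-1.3111·87.95)²) = √(4063.021147 + 13296.683223) = 131.7562 km
W6: √((-1.9862·111.32)² + (2.1264·87.95)²) = √(48886.883299 + 34975.313405) = 289.5897 km
W7: √((-1.3584·111.32)² + (-2.0772·87.95)²) = √(22866.607703 + 33375.541101) = 237.1543 km
W8: √((0.0584·111.32)² + (1.9427·87.95)²) = √(42.264145 + 29193.298500) = 170.9841 km
W9: √((1.4328·111.32)² + (-0.2965·87.95)²) = √(25440.025424 + 680.019056) = 161.6170 km
W10: √((-1.0248·111.32)² + (-0.8568·87.95)²) = √(13014.414326 + 5678.460423) = 136.7219 km
W11: √((-0.6120·111.32)² + (0.9766·87.95)²) = √(4641.402583 + 7377.430510) = 109.6304 km
W12: √((0.0699·111.32)² + (1.8357·87.95)²) = √(60.548132 + 26066.042764) = 161.6372 km
W13: √((-1.4093·111.32)² + (-1.6861·87.95)²) = √(24612.362288 + 21990.664073) = 215.8773 km
W14: √((-1.4824·111.32)² + (1.8364·87.95)²) = √(27231.853871 + 26085.925870) = 230.9064 km
W15: √((1.4751·111.32)² + (1.4662·87.95)²) = √(26964.310615 + 16628.693096) = 208.7894 km
W16: √((0.5135·111.32)² + (-2.0558·87.95)²) = √(3267.587990 + 32691.391834) = 189.6285 km
Threshold 150 km: W11 (109.6304 km), W5 (131.7562 km), W10 (136.7219 km) are within range.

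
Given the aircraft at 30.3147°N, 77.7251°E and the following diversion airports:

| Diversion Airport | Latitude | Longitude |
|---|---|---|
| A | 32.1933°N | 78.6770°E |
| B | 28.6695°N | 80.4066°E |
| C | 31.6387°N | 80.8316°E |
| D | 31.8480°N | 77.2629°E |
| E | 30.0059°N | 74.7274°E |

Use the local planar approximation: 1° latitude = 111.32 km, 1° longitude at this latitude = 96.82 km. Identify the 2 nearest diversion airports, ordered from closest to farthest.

Distances from 30.3147°N, 77.7251°E:
A: 228.5336 km
B: 317.7194 km
C: 334.9426 km
D: 176.4557 km
E: 292.2659 km
Sorted: D (176.4557 km) < A (228.5336 km) < E (292.2659 km) < B (317.7194 km) < …

D, A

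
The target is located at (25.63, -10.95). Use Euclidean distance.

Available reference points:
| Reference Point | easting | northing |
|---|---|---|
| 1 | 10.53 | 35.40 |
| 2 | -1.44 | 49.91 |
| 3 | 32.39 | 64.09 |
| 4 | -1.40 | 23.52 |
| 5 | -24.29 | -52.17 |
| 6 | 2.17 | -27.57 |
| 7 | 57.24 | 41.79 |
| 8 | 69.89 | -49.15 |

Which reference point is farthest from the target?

3

Distances from (25.63, -10.95):
1: 48.75
2: 66.61
3: 75.34
4: 43.80
5: 64.74
6: 28.75
7: 61.49
8: 58.47
Maximum: 3 at 75.34.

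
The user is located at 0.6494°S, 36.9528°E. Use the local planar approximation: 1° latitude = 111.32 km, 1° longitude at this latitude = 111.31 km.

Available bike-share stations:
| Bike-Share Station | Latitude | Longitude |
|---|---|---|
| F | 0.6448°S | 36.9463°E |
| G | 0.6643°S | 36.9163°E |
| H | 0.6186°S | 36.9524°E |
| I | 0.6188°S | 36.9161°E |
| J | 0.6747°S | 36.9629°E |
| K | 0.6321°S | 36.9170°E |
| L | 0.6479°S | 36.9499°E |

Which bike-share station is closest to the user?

L

Distances from 0.6494°S, 36.9528°E:
F: √((0.0046·111.32)² + (-0.0065·111.31)²) = √(0.262218 + 0.523474) = 0.8864 km
G: √((-0.0149·111.32)² + (-0.0365·111.31)²) = √(2.751180 + 16.506466) = 4.3884 km
H: √((0.0308·111.32)² + (-0.0004·111.31)²) = √(11.755682 + 0.001982) = 3.4289 km
I: √((0.0306·111.32)² + (-0.0367·111.31)²) = √(11.603506 + 16.687854) = 5.3190 km
J: √((-0.0253·111.32)² + (0.0101·111.31)²) = √(7.932086 + 1.263895) = 3.0325 km
K: √((0.0173·111.32)² + (-0.0358·111.31)²) = √(3.708844 + 15.879412) = 4.4259 km
L: √((0.0015·111.32)² + (-0.0029·111.31)²) = √(0.027882 + 0.104199) = 0.3634 km
Minimum: L at 0.3634 km.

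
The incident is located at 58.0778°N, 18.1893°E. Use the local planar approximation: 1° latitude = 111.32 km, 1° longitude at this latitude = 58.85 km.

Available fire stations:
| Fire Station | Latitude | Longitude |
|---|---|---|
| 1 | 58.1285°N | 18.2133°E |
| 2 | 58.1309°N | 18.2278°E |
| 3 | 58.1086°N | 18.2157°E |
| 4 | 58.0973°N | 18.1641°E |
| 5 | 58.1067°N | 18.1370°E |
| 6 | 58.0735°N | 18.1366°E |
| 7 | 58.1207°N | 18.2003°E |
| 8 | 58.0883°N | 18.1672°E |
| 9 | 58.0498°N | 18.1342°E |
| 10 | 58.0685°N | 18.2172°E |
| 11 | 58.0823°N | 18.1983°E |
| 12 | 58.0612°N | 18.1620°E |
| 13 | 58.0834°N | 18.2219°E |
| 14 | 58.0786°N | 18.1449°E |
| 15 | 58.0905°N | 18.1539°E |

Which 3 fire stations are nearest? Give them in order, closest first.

11, 8, 10

Distances from 58.0778°N, 18.1893°E:
1: √((0.0507·111.32)² + (0.0240·58.85)²) = √(31.853878 + 1.994874) = 5.8180 km
2: √((0.0531·111.32)² + (0.0385·58.85)²) = √(34.941009 + 5.133510) = 6.3304 km
3: √((0.0308·111.32)² + (0.0264·58.85)²) = √(11.755682 + 2.413797) = 3.7642 km
4: √((0.0195·111.32)² + (-0.0252·58.85)²) = √(4.712112 + 2.199348) = 2.6290 km
5: √((0.0289·111.32)² + (-0.0523·58.85)²) = √(10.350041 + 9.473191) = 4.4523 km
6: √((-0.0043·111.32)² + (-0.0527·58.85)²) = √(0.229131 + 9.618651) = 3.1381 km
7: √((0.0429·111.32)² + (0.0110·58.85)²) = √(22.806623 + 0.419062) = 4.8193 km
8: √((0.0105·111.32)² + (-0.0221·58.85)²) = √(1.366234 + 1.691521) = 1.7486 km
9: √((-0.0280·111.32)² + (-0.0551·58.85)²) = √(9.715440 + 10.514682) = 4.4978 km
10: √((-0.0093·111.32)² + (0.0279·58.85)²) = √(1.071796 + 2.695885) = 1.9411 km
11: √((0.0045·111.32)² + (0.0090·58.85)²) = √(0.250941 + 0.280529) = 0.7290 km
12: √((-0.0166·111.32)² + (-0.0273·58.85)²) = √(3.414779 + 2.581180) = 2.4487 km
13: √((0.0056·111.32)² + (0.0326·58.85)²) = √(0.388618 + 3.680681) = 2.0173 km
14: √((0.0008·111.32)² + (-0.0444·58.85)²) = √(0.007931 + 6.827455) = 2.6145 km
15: √((0.0127·111.32)² + (-0.0354·58.85)²) = √(1.998729 + 4.340097) = 2.5177 km
Sorted: 11 (0.7290 km) < 8 (1.7486 km) < 10 (1.9411 km) < 13 (2.0173 km) < 12 (2.4487 km) < …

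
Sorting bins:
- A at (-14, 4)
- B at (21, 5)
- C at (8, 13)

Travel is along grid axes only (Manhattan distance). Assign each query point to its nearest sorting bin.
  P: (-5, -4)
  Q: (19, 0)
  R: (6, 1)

P→A; Q→B; R→C

P at (-5, -4):
  A: |-9| + |8| = 9 + 8 = 17
  B: |26| + |9| = 26 + 9 = 35
  C: |13| + |17| = 13 + 17 = 30
  → nearest: A (17)
Q at (19, 0):
  A: |-33| + |4| = 33 + 4 = 37
  B: |2| + |5| = 2 + 5 = 7
  C: |-11| + |13| = 11 + 13 = 24
  → nearest: B (7)
R at (6, 1):
  A: |-20| + |3| = 20 + 3 = 23
  B: |15| + |4| = 15 + 4 = 19
  C: |2| + |12| = 2 + 12 = 14
  → nearest: C (14)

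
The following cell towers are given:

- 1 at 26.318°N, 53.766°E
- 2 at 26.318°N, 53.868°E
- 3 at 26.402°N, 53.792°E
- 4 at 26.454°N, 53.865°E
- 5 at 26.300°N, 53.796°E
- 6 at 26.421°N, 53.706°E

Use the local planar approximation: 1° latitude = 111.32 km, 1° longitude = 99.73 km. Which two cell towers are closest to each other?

1 and 5

Pairwise distances:
1–2: 10.172 km
1–3: 9.704 km
1–4: 18.074 km
1–5: 3.601 km
1–6: 12.933 km
2–3: 12.037 km
2–4: 15.142 km
2–5: 7.455 km
2–6: 19.811 km
3–4: 9.301 km
3–5: 11.362 km
3–6: 8.834 km
4–5: 18.473 km
4–6: 16.277 km
5–6: 16.186 km
Closest pair: 1–5 at 3.601 km.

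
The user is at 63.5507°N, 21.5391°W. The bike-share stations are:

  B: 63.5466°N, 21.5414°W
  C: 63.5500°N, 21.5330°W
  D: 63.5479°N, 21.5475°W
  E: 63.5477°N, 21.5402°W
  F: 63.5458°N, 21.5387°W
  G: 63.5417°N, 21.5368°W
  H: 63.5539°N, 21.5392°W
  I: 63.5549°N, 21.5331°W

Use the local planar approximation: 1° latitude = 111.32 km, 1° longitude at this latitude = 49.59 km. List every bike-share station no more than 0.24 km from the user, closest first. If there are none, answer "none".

none

Distances from 63.5507°N, 21.5391°W:
B: 0.4704 km
C: 0.3124 km
D: 0.5203 km
E: 0.3384 km
F: 0.5458 km
G: 1.0084 km
H: 0.3563 km
I: 0.5542 km
Threshold 0.24 km: none within range.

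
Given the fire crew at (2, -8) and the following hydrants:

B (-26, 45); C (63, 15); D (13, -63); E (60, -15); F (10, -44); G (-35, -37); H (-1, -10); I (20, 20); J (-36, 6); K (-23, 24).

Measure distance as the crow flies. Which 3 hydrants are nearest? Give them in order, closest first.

H, I, F

Distances from (2, -8):
B: √((-28)² + (53)²) = √(784.000 + 2809.000) = 59.9
C: √((61)² + (23)²) = √(3721.000 + 529.000) = 65.2
D: √((11)² + (-55)²) = √(121.000 + 3025.000) = 56.1
E: √((58)² + (-7)²) = √(3364.000 + 49.000) = 58.4
F: √((8)² + (-36)²) = √(64.000 + 1296.000) = 36.9
G: √((-37)² + (-29)²) = √(1369.000 + 841.000) = 47.0
H: √((-3)² + (-2)²) = √(9.000 + 4.000) = 3.6
I: √((18)² + (28)²) = √(324.000 + 784.000) = 33.3
J: √((-38)² + (14)²) = √(1444.000 + 196.000) = 40.5
K: √((-25)² + (32)²) = √(625.000 + 1024.000) = 40.6
Sorted: H (3.6) < I (33.3) < F (36.9) < J (40.5) < K (40.6) < …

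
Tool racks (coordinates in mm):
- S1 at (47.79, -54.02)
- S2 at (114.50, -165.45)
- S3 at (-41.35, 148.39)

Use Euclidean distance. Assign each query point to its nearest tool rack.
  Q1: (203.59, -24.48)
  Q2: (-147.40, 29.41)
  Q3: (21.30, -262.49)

Q1 at (203.59, -24.48):
  S1: √((-155.80)² + (-29.54)²) = √(24273.6400 + 872.6116) = 158.58 mm
  S2: √((-89.09)² + (-140.97)²) = √(7937.0281 + 19872.5409) = 166.76 mm
  S3: √((-244.94)² + (172.87)²) = √(59995.6036 + 29884.0369) = 299.80 mm
  → nearest: S1 (158.58 mm)
Q2 at (-147.40, 29.41):
  S1: √((195.19)² + (-83.43)²) = √(38099.1361 + 6960.5649) = 212.27 mm
  S2: √((261.90)² + (-194.86)²) = √(68591.6100 + 37970.4196) = 326.44 mm
  S3: √((106.05)² + (118.98)²) = √(11246.6025 + 14156.2404) = 159.38 mm
  → nearest: S3 (159.38 mm)
Q3 at (21.30, -262.49):
  S1: √((26.49)² + (208.47)²) = √(701.7201 + 43459.7409) = 210.15 mm
  S2: √((93.20)² + (97.04)²) = √(8686.2400 + 9416.7616) = 134.55 mm
  S3: √((-62.65)² + (410.88)²) = √(3925.0225 + 168822.3744) = 415.63 mm
  → nearest: S2 (134.55 mm)

Q1→S1; Q2→S3; Q3→S2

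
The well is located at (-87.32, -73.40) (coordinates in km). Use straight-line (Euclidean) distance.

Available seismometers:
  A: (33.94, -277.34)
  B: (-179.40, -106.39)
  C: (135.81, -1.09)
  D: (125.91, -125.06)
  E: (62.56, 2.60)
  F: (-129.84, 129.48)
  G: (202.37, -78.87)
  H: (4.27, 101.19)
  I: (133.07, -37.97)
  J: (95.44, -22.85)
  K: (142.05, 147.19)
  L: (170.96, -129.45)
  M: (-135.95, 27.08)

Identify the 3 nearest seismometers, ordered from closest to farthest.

Distances from (-87.32, -73.40):
A: 237.27 km
B: 97.81 km
C: 234.55 km
D: 219.40 km
E: 168.05 km
F: 207.29 km
G: 289.74 km
H: 197.16 km
I: 223.22 km
J: 189.62 km
K: 318.23 km
L: 264.29 km
M: 111.63 km
Sorted: B (97.81 km) < M (111.63 km) < E (168.05 km) < J (189.62 km) < H (197.16 km) < …

B, M, E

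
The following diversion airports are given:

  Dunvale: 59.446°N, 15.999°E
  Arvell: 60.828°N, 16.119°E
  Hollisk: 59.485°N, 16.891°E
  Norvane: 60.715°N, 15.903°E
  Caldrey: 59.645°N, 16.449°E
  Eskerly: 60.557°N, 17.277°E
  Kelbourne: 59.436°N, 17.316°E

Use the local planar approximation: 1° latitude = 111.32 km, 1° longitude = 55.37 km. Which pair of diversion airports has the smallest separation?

Arvell and Norvane

Pairwise distances:
Dunvale–Arvell: √((1.382·111.32)² + (0.120·55.37)²) = √(23668.05018 + 44.14805) = 153.988 km
Dunvale–Hollisk: √((0.039·111.32)² + (0.892·55.37)²) = √(18.84845 + 2439.37605) = 49.580 km
Dunvale–Norvane: √((1.269·111.32)² + (-0.096·55.37)²) = √(19955.82283 + 28.25475) = 141.365 km
Dunvale–Caldrey: √((0.199·111.32)² + (0.450·55.37)²) = √(490.74123 + 620.83197) = 33.340 km
Dunvale–Eskerly: √((1.111·111.32)² + (1.278·55.37)²) = √(15295.88160 + 5007.38236) = 142.490 km
Dunvale–Kelbourne: √((-0.010·111.32)² + (1.317·55.37)²) = √(1.23921 + 5317.66038) = 72.931 km
Arvell–Hollisk: √((-1.343·111.32)² + (0.772·55.37)²) = √(22351.07525 + 1827.18974) = 155.494 km
Arvell–Norvane: √((-0.113·111.32)² + (-0.216·55.37)²) = √(158.23527 + 143.03969) = 17.357 km
Arvell–Caldrey: √((-1.183·111.32)² + (0.330·55.37)²) = √(17342.66698 + 333.86964) = 132.953 km
Arvell–Eskerly: √((-0.271·111.32)² + (1.158·55.37)²) = √(910.09133 + 4111.17691) = 70.861 km
Arvell–Kelbourne: √((-1.392·111.32)² + (1.197·55.37)²) = √(24011.80821 + 4392.75870) = 168.537 km
Hollisk–Norvane: √((1.230·111.32)² + (-0.988·55.37)²) = √(18748.07224 + 2992.69829) = 147.448 km
Hollisk–Caldrey: √((0.160·111.32)² + (-0.442·55.37)²) = √(317.23885 + 598.95416) = 30.269 km
Hollisk–Eskerly: √((1.072·111.32)² + (0.386·55.37)²) = √(14240.85177 + 456.79743) = 121.234 km
Hollisk–Kelbourne: √((-0.049·111.32)² + (0.425·55.37)²) = √(29.75353 + 553.76679) = 24.156 km
Norvane–Caldrey: √((-1.070·111.32)² + (0.546·55.37)²) = √(14187.76383 + 913.97503) = 122.889 km
Norvane–Eskerly: √((-0.158·111.32)² + (1.374·55.37)²) = √(309.35744 + 5787.91990) = 78.085 km
Norvane–Kelbourne: √((-1.279·111.32)² + (1.413·55.37)²) = √(20271.57462 + 6121.15491) = 162.458 km
Caldrey–Eskerly: √((0.912·111.32)² + (0.828·55.37)²) = √(10307.09009 + 2101.88873) = 111.396 km
Caldrey–Kelbourne: √((-0.209·111.32)² + (0.867·55.37)²) = √(541.30117 + 2304.55587) = 53.347 km
Eskerly–Kelbourne: √((-1.121·111.32)² + (0.039·55.37)²) = √(15572.47422 + 4.66314) = 124.808 km
Closest pair: Arvell–Norvane at 17.357 km.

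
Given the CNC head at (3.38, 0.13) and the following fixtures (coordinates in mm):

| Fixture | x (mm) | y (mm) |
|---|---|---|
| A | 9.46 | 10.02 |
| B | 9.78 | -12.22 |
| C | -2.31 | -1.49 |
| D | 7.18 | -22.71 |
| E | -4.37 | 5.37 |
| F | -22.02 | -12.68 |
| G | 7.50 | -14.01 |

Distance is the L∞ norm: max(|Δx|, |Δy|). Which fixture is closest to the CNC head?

Distances from (3.38, 0.13):
A: max(|6.08|, |9.89|) = 9.89 mm
B: max(|6.40|, |-12.35|) = 12.35 mm
C: max(|-5.69|, |-1.62|) = 5.69 mm
D: max(|3.80|, |-22.84|) = 22.84 mm
E: max(|-7.75|, |5.24|) = 7.75 mm
F: max(|-25.40|, |-12.81|) = 25.40 mm
G: max(|4.12|, |-14.14|) = 14.14 mm
Minimum: C at 5.69 mm.

C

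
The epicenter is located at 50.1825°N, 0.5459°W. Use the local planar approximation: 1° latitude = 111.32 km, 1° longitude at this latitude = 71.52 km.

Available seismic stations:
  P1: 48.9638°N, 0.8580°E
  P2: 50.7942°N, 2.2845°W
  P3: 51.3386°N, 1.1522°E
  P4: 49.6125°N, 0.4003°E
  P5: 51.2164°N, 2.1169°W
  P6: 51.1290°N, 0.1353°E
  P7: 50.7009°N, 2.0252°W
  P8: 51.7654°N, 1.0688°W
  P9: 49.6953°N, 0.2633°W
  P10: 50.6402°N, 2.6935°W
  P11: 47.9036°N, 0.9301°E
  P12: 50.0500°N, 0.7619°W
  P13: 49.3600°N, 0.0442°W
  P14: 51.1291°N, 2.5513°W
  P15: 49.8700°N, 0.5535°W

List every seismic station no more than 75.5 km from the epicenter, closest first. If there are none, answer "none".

Distances from 50.1825°N, 0.5459°W:
P1: 168.7801 km
P2: 141.7690 km
P3: 176.9536 km
P4: 92.7671 km
P5: 160.8443 km
P6: 116.0829 km
P7: 120.5147 km
P8: 180.1333 km
P9: 57.8788 km
P10: 161.8266 km
P11: 274.7741 km
P12: 21.3591 km
P13: 98.3405 km
P14: 177.9749 km
P15: 34.7917 km
Threshold 75.5 km: P12 (21.3591 km), P15 (34.7917 km), P9 (57.8788 km) are within range.

P12, P15, P9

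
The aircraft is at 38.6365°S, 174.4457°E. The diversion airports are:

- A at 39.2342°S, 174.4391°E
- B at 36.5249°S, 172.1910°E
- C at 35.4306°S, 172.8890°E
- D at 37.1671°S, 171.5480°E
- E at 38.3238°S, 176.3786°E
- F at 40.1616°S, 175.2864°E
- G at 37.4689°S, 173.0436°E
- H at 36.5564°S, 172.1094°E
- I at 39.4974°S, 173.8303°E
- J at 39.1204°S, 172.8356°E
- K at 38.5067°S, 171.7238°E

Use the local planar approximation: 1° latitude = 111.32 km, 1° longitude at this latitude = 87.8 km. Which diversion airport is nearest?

A

Distances from 38.6365°S, 174.4457°E:
A: √((-0.5977·111.32)² + (-0.0066·87.8)²) = √(4427.034505 + 0.335797) = 66.5385 km
B: √((2.1116·111.32)² + (-2.2547·87.8)²) = √(55254.760648 + 39189.214754) = 307.3174 km
C: √((3.2059·111.32)² + (-1.5567·87.8)²) = √(127363.896844 + 18680.946757) = 382.1581 km
D: √((1.4694·111.32)² + (-2.8977·87.8)²) = √(26756.325234 + 64728.549254) = 302.4647 km
E: √((0.3127·111.32)² + (1.9329·87.8)²) = √(1211.719670 + 28801.015702) = 173.2418 km
F: √((-1.5251·111.32)² + (0.8407·87.8)²) = √(28823.255896 + 5448.426877) = 185.1261 km
G: √((1.1676·111.32)² + (-1.4021·87.8)²) = √(16894.080838 + 15154.688375) = 179.0217 km
H: √((2.0801·111.32)² + (-2.3363·87.8)²) = √(53618.520135 + 42077.143565) = 309.3472 km
I: √((-0.8609·111.32)² + (-0.6154·87.8)²) = √(9184.421593 + 2919.469992) = 110.0177 km
J: √((-0.4839·111.32)² + (-1.6101·87.8)²) = √(2901.734275 + 19984.566488) = 151.2822 km
K: √((0.1298·111.32)² + (-2.7219·87.8)²) = √(208.783311 + 57112.788255) = 239.4192 km
Minimum: A at 66.5385 km.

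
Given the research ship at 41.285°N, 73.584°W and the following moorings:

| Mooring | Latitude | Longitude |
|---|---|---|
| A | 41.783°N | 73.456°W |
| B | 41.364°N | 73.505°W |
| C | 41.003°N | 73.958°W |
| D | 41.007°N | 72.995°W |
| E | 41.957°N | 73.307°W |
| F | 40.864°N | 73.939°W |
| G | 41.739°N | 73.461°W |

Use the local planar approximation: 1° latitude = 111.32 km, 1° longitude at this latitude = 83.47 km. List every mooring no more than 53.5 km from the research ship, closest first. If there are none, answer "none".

Distances from 41.285°N, 73.584°W:
A: 56.458 km
B: 10.992 km
C: 44.272 km
D: 58.093 km
E: 78.299 km
F: 55.448 km
G: 51.572 km
Threshold 53.5 km: B (10.992 km), C (44.272 km), G (51.572 km) are within range.

B, C, G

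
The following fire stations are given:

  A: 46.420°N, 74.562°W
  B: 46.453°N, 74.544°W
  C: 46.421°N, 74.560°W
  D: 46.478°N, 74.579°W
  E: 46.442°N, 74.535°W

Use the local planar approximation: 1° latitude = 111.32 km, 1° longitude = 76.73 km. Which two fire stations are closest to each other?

A and C

Pairwise distances:
A–B: 3.925 km
A–C: 0.190 km
A–D: 6.587 km
A–E: 3.208 km
B–C: 3.768 km
B–D: 3.867 km
B–E: 1.406 km
C–D: 6.511 km
C–E: 3.024 km
D–E: 5.240 km
Closest pair: A–C at 0.190 km.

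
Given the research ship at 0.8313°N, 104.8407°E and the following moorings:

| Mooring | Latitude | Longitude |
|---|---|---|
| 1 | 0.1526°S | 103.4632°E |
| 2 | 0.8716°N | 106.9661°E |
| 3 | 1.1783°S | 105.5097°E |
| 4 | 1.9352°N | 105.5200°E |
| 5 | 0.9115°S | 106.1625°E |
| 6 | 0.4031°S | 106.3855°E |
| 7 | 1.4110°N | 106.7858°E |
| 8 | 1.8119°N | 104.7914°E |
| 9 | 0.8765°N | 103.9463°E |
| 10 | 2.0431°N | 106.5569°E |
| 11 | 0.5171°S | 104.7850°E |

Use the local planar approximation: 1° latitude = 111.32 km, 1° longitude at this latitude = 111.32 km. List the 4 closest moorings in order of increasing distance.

Distances from 0.8313°N, 104.8407°E:
1: √((-0.9839·111.32)² + (-1.3775·111.32)²) = √(11996.327582 + 23514.167655) = 188.4423 km
2: √((0.0403·111.32)² + (2.1254·111.32)²) = √(20.125955 + 55979.336650) = 236.6421 km
3: √((-2.0096·111.32)² + (0.6690·111.32)²) = √(50045.569928 + 5546.239645) = 235.7792 km
4: √((1.1039·111.32)² + (0.6793·111.32)²) = √(15101.005370 + 5718.335398) = 144.2891 km
5: √((-1.7428·111.32)² + (1.3218·111.32)²) = √(37639.296520 + 21650.996529) = 243.4960 km
6: √((-1.2344·111.32)² + (1.5448·111.32)²) = √(18882.444698 + 29572.695864) = 220.1253 km
7: √((0.5797·111.32)² + (1.9451·111.32)²) = √(4164.405353 + 46884.605170) = 225.9403 km
8: √((0.9806·111.32)² + (-0.0493·111.32)²) = √(11915.991182 + 30.118978) = 109.2983 km
9: √((0.0452·111.32)² + (-0.8944·111.32)²) = √(25.317643 + 9913.111166) = 99.6917 km
10: √((1.2118·111.32)² + (1.7162·111.32)²) = √(18197.356011 + 36499.102933) = 233.8727 km
11: √((-1.3484·111.32)² + (-0.0557·111.32)²) = √(22531.177193 + 38.446498) = 150.2319 km
Sorted: 9 (99.6917 km) < 8 (109.2983 km) < 4 (144.2891 km) < 11 (150.2319 km) < 1 (188.4423 km) < 6 (220.1253 km) < …

9, 8, 4, 11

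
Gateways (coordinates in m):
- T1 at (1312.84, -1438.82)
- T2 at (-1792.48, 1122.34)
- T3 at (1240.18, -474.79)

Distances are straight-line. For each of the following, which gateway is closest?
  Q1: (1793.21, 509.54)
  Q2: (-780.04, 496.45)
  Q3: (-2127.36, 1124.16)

Q1→T3; Q2→T2; Q3→T2

Q1 at (1793.21, 509.54):
  T1: √((-480.37)² + (-1948.36)²) = √(230755.3369 + 3796106.6896) = 2006.70 m
  T2: √((-3585.69)² + (612.80)²) = √(12857172.7761 + 375523.8400) = 3637.68 m
  T3: √((-553.03)² + (-984.33)²) = √(305842.1809 + 968905.5489) = 1129.05 m
  → nearest: T3 (1129.05 m)
Q2 at (-780.04, 496.45):
  T1: √((2092.88)² + (-1935.27)²) = √(4380146.6944 + 3745269.9729) = 2850.51 m
  T2: √((-1012.44)² + (625.89)²) = √(1025034.7536 + 391738.2921) = 1190.28 m
  T3: √((2020.22)² + (-971.24)²) = √(4081288.8484 + 943307.1376) = 2241.56 m
  → nearest: T2 (1190.28 m)
Q3 at (-2127.36, 1124.16):
  T1: √((3440.20)² + (-2562.98)²) = √(11834976.0400 + 6568866.4804) = 4289.97 m
  T2: √((334.88)² + (-1.82)²) = √(112144.6144 + 3.3124) = 334.88 m
  T3: √((3367.54)² + (-1598.95)²) = √(11340325.6516 + 2556641.1025) = 3727.86 m
  → nearest: T2 (334.88 m)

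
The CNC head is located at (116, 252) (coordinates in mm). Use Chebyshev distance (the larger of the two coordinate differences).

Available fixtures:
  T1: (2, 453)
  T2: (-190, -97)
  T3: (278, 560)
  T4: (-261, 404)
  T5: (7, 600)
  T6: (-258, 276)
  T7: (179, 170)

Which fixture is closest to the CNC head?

T7

Distances from (116, 252):
T1: max(|-114|, |201|) = 201 mm
T2: max(|-306|, |-349|) = 349 mm
T3: max(|162|, |308|) = 308 mm
T4: max(|-377|, |152|) = 377 mm
T5: max(|-109|, |348|) = 348 mm
T6: max(|-374|, |24|) = 374 mm
T7: max(|63|, |-82|) = 82 mm
Minimum: T7 at 82 mm.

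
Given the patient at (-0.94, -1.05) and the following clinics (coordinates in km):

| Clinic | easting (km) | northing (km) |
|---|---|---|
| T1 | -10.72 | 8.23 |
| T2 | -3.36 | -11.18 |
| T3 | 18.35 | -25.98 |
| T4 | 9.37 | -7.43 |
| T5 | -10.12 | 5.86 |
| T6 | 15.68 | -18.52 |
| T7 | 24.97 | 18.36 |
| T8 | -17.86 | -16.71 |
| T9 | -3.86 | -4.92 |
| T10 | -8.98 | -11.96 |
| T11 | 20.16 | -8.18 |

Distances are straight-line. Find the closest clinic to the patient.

Distances from (-0.94, -1.05):
T1: √((-9.78)² + (9.28)²) = √(95.6484 + 86.1184) = 13.48 km
T2: √((-2.42)² + (-10.13)²) = √(5.8564 + 102.6169) = 10.42 km
T3: √((19.29)² + (-24.93)²) = √(372.1041 + 621.5049) = 31.52 km
T4: √((10.31)² + (-6.38)²) = √(106.2961 + 40.7044) = 12.12 km
T5: √((-9.18)² + (6.91)²) = √(84.2724 + 47.7481) = 11.49 km
T6: √((16.62)² + (-17.47)²) = √(276.2244 + 305.2009) = 24.11 km
T7: √((25.91)² + (19.41)²) = √(671.3281 + 376.7481) = 32.37 km
T8: √((-16.92)² + (-15.66)²) = √(286.2864 + 245.2356) = 23.05 km
T9: √((-2.92)² + (-3.87)²) = √(8.5264 + 14.9769) = 4.85 km
T10: √((-8.04)² + (-10.91)²) = √(64.6416 + 119.0281) = 13.55 km
T11: √((21.10)² + (-7.13)²) = √(445.2100 + 50.8369) = 22.27 km
Minimum: T9 at 4.85 km.

T9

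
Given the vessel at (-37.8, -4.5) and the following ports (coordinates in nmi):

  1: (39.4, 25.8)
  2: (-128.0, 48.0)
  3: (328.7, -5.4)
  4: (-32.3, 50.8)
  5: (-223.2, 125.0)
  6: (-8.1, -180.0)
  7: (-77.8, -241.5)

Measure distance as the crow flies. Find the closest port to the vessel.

4

Distances from (-37.8, -4.5):
1: 82.9 nmi
2: 104.4 nmi
3: 366.5 nmi
4: 55.6 nmi
5: 226.1 nmi
6: 178.0 nmi
7: 240.4 nmi
Minimum: 4 at 55.6 nmi.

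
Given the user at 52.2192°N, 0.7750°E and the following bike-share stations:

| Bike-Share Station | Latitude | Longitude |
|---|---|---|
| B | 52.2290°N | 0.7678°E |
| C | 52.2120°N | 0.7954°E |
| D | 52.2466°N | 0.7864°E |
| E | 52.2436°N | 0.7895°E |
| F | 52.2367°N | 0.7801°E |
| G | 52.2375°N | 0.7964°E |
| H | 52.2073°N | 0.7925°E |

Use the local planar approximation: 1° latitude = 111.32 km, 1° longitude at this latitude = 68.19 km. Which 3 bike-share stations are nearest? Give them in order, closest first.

B, C, H

Distances from 52.2192°N, 0.7750°E:
B: √((0.0098·111.32)² + (-0.0072·68.19)²) = √(1.190141 + 0.241050) = 1.1963 km
C: √((-0.0072·111.32)² + (0.0204·68.19)²) = √(0.642409 + 1.935092) = 1.6055 km
D: √((0.0274·111.32)² + (0.0114·68.19)²) = √(9.303525 + 0.604298) = 3.1477 km
E: √((0.0244·111.32)² + (0.0145·68.19)²) = √(7.377786 + 0.977636) = 2.8906 km
F: √((0.0175·111.32)² + (0.0051·68.19)²) = √(3.795094 + 0.120943) = 1.9789 km
G: √((0.0183·111.32)² + (0.0214·68.19)²) = √(4.150005 + 2.129457) = 2.5059 km
H: √((-0.0119·111.32)² + (0.0175·68.19)²) = √(1.754851 + 1.424025) = 1.7829 km
Sorted: B (1.1963 km) < C (1.6055 km) < H (1.7829 km) < F (1.9789 km) < G (2.5059 km) < …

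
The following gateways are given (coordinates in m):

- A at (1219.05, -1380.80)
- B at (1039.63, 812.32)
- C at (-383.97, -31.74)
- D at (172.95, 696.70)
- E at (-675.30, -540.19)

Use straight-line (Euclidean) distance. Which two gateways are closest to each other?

Pairwise distances:
A–B: 2200.45 m
A–C: 2095.15 m
A–D: 2326.01 m
A–E: 2072.48 m
B–C: 1655.01 m
B–D: 874.36 m
B–E: 2184.09 m
C–D: 916.94 m
C–E: 586.00 m
D–E: 1499.81 m
Closest pair: C–E at 586.00 m.

C and E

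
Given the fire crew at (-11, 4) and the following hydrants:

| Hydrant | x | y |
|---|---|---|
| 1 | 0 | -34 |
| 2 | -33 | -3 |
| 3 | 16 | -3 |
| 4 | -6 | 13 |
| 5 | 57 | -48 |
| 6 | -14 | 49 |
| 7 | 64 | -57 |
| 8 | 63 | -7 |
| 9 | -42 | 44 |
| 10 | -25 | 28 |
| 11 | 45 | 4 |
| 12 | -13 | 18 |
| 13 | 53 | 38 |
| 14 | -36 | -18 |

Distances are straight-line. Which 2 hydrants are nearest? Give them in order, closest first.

Distances from (-11, 4):
1: √((11)² + (-38)²) = √(121.000 + 1444.000) = 39.6
2: √((-22)² + (-7)²) = √(484.000 + 49.000) = 23.1
3: √((27)² + (-7)²) = √(729.000 + 49.000) = 27.9
4: √((5)² + (9)²) = √(25.000 + 81.000) = 10.3
5: √((68)² + (-52)²) = √(4624.000 + 2704.000) = 85.6
6: √((-3)² + (45)²) = √(9.000 + 2025.000) = 45.1
7: √((75)² + (-61)²) = √(5625.000 + 3721.000) = 96.7
8: √((74)² + (-11)²) = √(5476.000 + 121.000) = 74.8
9: √((-31)² + (40)²) = √(961.000 + 1600.000) = 50.6
10: √((-14)² + (24)²) = √(196.000 + 576.000) = 27.8
11: √((56)² + (0)²) = √(3136.000 + 0.000) = 56.0
12: √((-2)² + (14)²) = √(4.000 + 196.000) = 14.1
13: √((64)² + (34)²) = √(4096.000 + 1156.000) = 72.5
14: √((-25)² + (-22)²) = √(625.000 + 484.000) = 33.3
Sorted: 4 (10.3) < 12 (14.1) < 2 (23.1) < 10 (27.8) < …

4, 12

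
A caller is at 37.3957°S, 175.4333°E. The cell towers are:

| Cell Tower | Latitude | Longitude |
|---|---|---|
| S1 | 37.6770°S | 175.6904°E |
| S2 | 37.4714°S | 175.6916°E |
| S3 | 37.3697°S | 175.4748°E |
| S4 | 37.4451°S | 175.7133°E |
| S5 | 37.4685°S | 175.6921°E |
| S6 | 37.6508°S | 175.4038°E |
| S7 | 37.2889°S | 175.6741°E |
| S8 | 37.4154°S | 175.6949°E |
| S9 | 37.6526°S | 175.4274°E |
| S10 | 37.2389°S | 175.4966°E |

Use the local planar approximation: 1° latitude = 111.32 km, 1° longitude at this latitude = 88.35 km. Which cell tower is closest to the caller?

S3

Distances from 37.3957°S, 175.4333°E:
S1: 38.6852 km
S2: 24.3270 km
S3: 4.6712 km
S4: 25.3419 km
S5: 24.2587 km
S6: 28.5171 km
S7: 24.3713 km
S8: 23.2162 km
S9: 28.6029 km
S10: 18.3290 km
Minimum: S3 at 4.6712 km.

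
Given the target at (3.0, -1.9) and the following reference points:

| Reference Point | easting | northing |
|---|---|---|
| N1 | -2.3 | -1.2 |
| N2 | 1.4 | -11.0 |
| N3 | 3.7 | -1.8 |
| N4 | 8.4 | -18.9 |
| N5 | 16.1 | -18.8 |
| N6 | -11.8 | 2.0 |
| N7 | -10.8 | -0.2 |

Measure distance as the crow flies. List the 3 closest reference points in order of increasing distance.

Distances from (3.0, -1.9):
N1: √((-5.3)² + (0.7)²) = √(28.090 + 0.490) = 5.3
N2: √((-1.6)² + (-9.1)²) = √(2.560 + 82.810) = 9.2
N3: √((0.7)² + (0.1)²) = √(0.490 + 0.010) = 0.7
N4: √((5.4)² + (-17.0)²) = √(29.160 + 289.000) = 17.8
N5: √((13.1)² + (-16.9)²) = √(171.610 + 285.610) = 21.4
N6: √((-14.8)² + (3.9)²) = √(219.040 + 15.210) = 15.3
N7: √((-13.8)² + (1.7)²) = √(190.440 + 2.890) = 13.9
Sorted: N3 (0.7) < N1 (5.3) < N2 (9.2) < N7 (13.9) < N6 (15.3) < …

N3, N1, N2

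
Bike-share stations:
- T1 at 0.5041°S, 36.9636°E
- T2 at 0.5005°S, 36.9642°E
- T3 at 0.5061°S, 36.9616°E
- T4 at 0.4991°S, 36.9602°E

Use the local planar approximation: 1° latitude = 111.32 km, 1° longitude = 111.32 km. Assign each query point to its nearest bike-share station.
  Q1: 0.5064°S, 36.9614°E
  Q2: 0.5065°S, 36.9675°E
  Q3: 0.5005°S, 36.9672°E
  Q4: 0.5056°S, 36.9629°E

Q1→T3; Q2→T1; Q3→T2; Q4→T3

Q1 at 0.5064°S, 36.9614°E:
  T1: √((0.0023·111.32)² + (0.0022·111.32)²) = √(0.065554 + 0.059978) = 0.3543 km
  T2: √((0.0059·111.32)² + (0.0028·111.32)²) = √(0.431370 + 0.097154) = 0.7270 km
  T3: √((0.0003·111.32)² + (0.0002·111.32)²) = √(0.001115 + 0.000496) = 0.0401 km
  T4: √((0.0073·111.32)² + (-0.0012·111.32)²) = √(0.660377 + 0.017845) = 0.8235 km
  → nearest: T3 (0.0401 km)
Q2 at 0.5065°S, 36.9675°E:
  T1: √((0.0024·111.32)² + (-0.0039·111.32)²) = √(0.071379 + 0.188484) = 0.5098 km
  T2: √((0.0060·111.32)² + (-0.0033·111.32)²) = √(0.446117 + 0.134950) = 0.7623 km
  T3: √((0.0004·111.32)² + (-0.0059·111.32)²) = √(0.001983 + 0.431370) = 0.6583 km
  T4: √((0.0074·111.32)² + (-0.0073·111.32)²) = √(0.678594 + 0.660377) = 1.1571 km
  → nearest: T1 (0.5098 km)
Q3 at 0.5005°S, 36.9672°E:
  T1: √((-0.0036·111.32)² + (-0.0036·111.32)²) = √(0.160602 + 0.160602) = 0.5667 km
  T2: √((0.0000·111.32)² + (-0.0030·111.32)²) = √(0.000000 + 0.111529) = 0.3340 km
  T3: √((-0.0056·111.32)² + (-0.0056·111.32)²) = √(0.388618 + 0.388618) = 0.8816 km
  T4: √((0.0014·111.32)² + (-0.0070·111.32)²) = √(0.024289 + 0.607215) = 0.7947 km
  → nearest: T2 (0.3340 km)
Q4 at 0.5056°S, 36.9629°E:
  T1: √((0.0015·111.32)² + (0.0007·111.32)²) = √(0.027882 + 0.006072) = 0.1843 km
  T2: √((0.0051·111.32)² + (0.0013·111.32)²) = √(0.322320 + 0.020943) = 0.5859 km
  T3: √((-0.0005·111.32)² + (-0.0013·111.32)²) = √(0.003098 + 0.020943) = 0.1551 km
  T4: √((0.0065·111.32)² + (-0.0027·111.32)²) = √(0.523568 + 0.090339) = 0.7835 km
  → nearest: T3 (0.1551 km)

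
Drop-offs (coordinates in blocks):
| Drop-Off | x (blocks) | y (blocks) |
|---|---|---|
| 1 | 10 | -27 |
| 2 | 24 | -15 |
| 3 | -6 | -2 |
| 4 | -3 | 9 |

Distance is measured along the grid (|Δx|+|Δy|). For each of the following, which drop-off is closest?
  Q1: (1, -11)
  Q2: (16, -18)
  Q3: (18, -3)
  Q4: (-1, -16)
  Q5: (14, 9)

Q1 at (1, -11):
  1: |9| + |-16| = 9 + 16 = 25 blocks
  2: |23| + |-4| = 23 + 4 = 27 blocks
  3: |-7| + |9| = 7 + 9 = 16 blocks
  4: |-4| + |20| = 4 + 20 = 24 blocks
  → nearest: 3 (16 blocks)
Q2 at (16, -18):
  1: |-6| + |-9| = 6 + 9 = 15 blocks
  2: |8| + |3| = 8 + 3 = 11 blocks
  3: |-22| + |16| = 22 + 16 = 38 blocks
  4: |-19| + |27| = 19 + 27 = 46 blocks
  → nearest: 2 (11 blocks)
Q3 at (18, -3):
  1: |-8| + |-24| = 8 + 24 = 32 blocks
  2: |6| + |-12| = 6 + 12 = 18 blocks
  3: |-24| + |1| = 24 + 1 = 25 blocks
  4: |-21| + |12| = 21 + 12 = 33 blocks
  → nearest: 2 (18 blocks)
Q4 at (-1, -16):
  1: |11| + |-11| = 11 + 11 = 22 blocks
  2: |25| + |1| = 25 + 1 = 26 blocks
  3: |-5| + |14| = 5 + 14 = 19 blocks
  4: |-2| + |25| = 2 + 25 = 27 blocks
  → nearest: 3 (19 blocks)
Q5 at (14, 9):
  1: |-4| + |-36| = 4 + 36 = 40 blocks
  2: |10| + |-24| = 10 + 24 = 34 blocks
  3: |-20| + |-11| = 20 + 11 = 31 blocks
  4: |-17| + |0| = 17 + 0 = 17 blocks
  → nearest: 4 (17 blocks)

Q1→3; Q2→2; Q3→2; Q4→3; Q5→4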